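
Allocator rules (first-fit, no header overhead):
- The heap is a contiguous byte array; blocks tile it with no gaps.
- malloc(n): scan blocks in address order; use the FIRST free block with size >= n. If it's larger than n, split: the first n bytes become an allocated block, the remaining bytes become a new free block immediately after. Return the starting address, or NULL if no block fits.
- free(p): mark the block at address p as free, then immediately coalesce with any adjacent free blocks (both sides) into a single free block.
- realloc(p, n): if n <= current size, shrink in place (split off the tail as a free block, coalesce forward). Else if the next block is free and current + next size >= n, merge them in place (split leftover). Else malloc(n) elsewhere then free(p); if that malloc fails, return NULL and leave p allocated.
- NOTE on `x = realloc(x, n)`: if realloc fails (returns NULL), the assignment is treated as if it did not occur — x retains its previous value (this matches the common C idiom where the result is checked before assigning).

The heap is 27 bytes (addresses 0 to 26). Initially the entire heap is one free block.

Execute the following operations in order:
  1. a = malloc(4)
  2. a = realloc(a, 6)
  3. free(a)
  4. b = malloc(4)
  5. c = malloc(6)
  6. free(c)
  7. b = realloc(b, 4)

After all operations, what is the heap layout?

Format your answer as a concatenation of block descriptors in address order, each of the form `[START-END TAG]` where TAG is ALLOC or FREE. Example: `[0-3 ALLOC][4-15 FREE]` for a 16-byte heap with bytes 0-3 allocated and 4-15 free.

Answer: [0-3 ALLOC][4-26 FREE]

Derivation:
Op 1: a = malloc(4) -> a = 0; heap: [0-3 ALLOC][4-26 FREE]
Op 2: a = realloc(a, 6) -> a = 0; heap: [0-5 ALLOC][6-26 FREE]
Op 3: free(a) -> (freed a); heap: [0-26 FREE]
Op 4: b = malloc(4) -> b = 0; heap: [0-3 ALLOC][4-26 FREE]
Op 5: c = malloc(6) -> c = 4; heap: [0-3 ALLOC][4-9 ALLOC][10-26 FREE]
Op 6: free(c) -> (freed c); heap: [0-3 ALLOC][4-26 FREE]
Op 7: b = realloc(b, 4) -> b = 0; heap: [0-3 ALLOC][4-26 FREE]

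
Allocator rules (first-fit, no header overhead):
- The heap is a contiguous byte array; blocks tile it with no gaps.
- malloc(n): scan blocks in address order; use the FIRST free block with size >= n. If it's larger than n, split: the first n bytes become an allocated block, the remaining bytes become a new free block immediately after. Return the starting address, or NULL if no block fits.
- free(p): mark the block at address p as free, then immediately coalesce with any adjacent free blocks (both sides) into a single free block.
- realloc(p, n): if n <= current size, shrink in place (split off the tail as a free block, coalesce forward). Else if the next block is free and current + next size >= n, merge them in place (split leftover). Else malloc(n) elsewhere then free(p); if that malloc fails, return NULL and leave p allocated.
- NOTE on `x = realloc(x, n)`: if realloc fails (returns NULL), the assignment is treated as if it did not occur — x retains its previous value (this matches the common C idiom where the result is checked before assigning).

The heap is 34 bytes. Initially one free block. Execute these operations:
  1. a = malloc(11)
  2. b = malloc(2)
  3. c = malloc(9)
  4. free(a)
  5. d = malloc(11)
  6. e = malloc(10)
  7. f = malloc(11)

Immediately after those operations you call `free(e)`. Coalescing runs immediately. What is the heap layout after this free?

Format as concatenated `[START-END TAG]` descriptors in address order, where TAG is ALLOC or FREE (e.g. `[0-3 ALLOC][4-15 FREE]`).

Op 1: a = malloc(11) -> a = 0; heap: [0-10 ALLOC][11-33 FREE]
Op 2: b = malloc(2) -> b = 11; heap: [0-10 ALLOC][11-12 ALLOC][13-33 FREE]
Op 3: c = malloc(9) -> c = 13; heap: [0-10 ALLOC][11-12 ALLOC][13-21 ALLOC][22-33 FREE]
Op 4: free(a) -> (freed a); heap: [0-10 FREE][11-12 ALLOC][13-21 ALLOC][22-33 FREE]
Op 5: d = malloc(11) -> d = 0; heap: [0-10 ALLOC][11-12 ALLOC][13-21 ALLOC][22-33 FREE]
Op 6: e = malloc(10) -> e = 22; heap: [0-10 ALLOC][11-12 ALLOC][13-21 ALLOC][22-31 ALLOC][32-33 FREE]
Op 7: f = malloc(11) -> f = NULL; heap: [0-10 ALLOC][11-12 ALLOC][13-21 ALLOC][22-31 ALLOC][32-33 FREE]
free(e): e = 22 -> block [22-31 ALLOC]; mark free, coalesce with adjacent free neighbors -> [0-10 ALLOC][11-12 ALLOC][13-21 ALLOC][22-33 FREE]

Answer: [0-10 ALLOC][11-12 ALLOC][13-21 ALLOC][22-33 FREE]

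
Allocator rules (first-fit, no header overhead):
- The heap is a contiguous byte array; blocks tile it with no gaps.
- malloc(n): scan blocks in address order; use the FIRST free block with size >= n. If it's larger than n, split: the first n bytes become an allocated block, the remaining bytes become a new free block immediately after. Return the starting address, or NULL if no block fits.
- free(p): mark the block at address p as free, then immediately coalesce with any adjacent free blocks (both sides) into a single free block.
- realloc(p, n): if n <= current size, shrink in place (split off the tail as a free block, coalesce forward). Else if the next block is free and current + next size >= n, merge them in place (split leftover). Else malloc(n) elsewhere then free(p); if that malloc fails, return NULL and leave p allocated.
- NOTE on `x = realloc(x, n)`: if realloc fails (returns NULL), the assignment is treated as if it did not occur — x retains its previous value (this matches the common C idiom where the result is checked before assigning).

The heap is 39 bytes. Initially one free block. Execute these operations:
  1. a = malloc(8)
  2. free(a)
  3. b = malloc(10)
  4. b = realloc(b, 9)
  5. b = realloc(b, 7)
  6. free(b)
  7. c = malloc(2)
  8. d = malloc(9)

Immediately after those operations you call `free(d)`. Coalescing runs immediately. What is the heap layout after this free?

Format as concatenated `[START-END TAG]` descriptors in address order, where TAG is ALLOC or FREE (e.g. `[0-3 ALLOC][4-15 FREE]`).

Answer: [0-1 ALLOC][2-38 FREE]

Derivation:
Op 1: a = malloc(8) -> a = 0; heap: [0-7 ALLOC][8-38 FREE]
Op 2: free(a) -> (freed a); heap: [0-38 FREE]
Op 3: b = malloc(10) -> b = 0; heap: [0-9 ALLOC][10-38 FREE]
Op 4: b = realloc(b, 9) -> b = 0; heap: [0-8 ALLOC][9-38 FREE]
Op 5: b = realloc(b, 7) -> b = 0; heap: [0-6 ALLOC][7-38 FREE]
Op 6: free(b) -> (freed b); heap: [0-38 FREE]
Op 7: c = malloc(2) -> c = 0; heap: [0-1 ALLOC][2-38 FREE]
Op 8: d = malloc(9) -> d = 2; heap: [0-1 ALLOC][2-10 ALLOC][11-38 FREE]
free(d): d = 2 -> block [2-10 ALLOC]; mark free, coalesce with adjacent free neighbors -> [0-1 ALLOC][2-38 FREE]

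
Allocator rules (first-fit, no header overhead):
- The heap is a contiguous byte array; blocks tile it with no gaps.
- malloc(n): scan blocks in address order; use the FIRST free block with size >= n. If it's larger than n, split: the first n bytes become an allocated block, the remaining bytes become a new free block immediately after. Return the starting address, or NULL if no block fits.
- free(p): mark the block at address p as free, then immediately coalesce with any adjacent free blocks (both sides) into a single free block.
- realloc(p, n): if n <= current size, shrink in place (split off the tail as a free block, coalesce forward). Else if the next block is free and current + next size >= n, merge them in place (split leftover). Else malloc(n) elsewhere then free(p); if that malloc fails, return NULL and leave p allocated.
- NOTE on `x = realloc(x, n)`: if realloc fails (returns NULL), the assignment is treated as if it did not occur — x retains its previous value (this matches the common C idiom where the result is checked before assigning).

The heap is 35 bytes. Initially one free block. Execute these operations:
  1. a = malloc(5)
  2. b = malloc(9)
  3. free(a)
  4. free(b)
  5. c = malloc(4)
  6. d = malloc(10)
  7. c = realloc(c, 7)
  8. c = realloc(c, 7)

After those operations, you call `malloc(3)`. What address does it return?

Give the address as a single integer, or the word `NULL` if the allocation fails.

Answer: 0

Derivation:
Op 1: a = malloc(5) -> a = 0; heap: [0-4 ALLOC][5-34 FREE]
Op 2: b = malloc(9) -> b = 5; heap: [0-4 ALLOC][5-13 ALLOC][14-34 FREE]
Op 3: free(a) -> (freed a); heap: [0-4 FREE][5-13 ALLOC][14-34 FREE]
Op 4: free(b) -> (freed b); heap: [0-34 FREE]
Op 5: c = malloc(4) -> c = 0; heap: [0-3 ALLOC][4-34 FREE]
Op 6: d = malloc(10) -> d = 4; heap: [0-3 ALLOC][4-13 ALLOC][14-34 FREE]
Op 7: c = realloc(c, 7) -> c = 14; heap: [0-3 FREE][4-13 ALLOC][14-20 ALLOC][21-34 FREE]
Op 8: c = realloc(c, 7) -> c = 14; heap: [0-3 FREE][4-13 ALLOC][14-20 ALLOC][21-34 FREE]
malloc(3): first-fit scan over [0-3 FREE][4-13 ALLOC][14-20 ALLOC][21-34 FREE] -> 0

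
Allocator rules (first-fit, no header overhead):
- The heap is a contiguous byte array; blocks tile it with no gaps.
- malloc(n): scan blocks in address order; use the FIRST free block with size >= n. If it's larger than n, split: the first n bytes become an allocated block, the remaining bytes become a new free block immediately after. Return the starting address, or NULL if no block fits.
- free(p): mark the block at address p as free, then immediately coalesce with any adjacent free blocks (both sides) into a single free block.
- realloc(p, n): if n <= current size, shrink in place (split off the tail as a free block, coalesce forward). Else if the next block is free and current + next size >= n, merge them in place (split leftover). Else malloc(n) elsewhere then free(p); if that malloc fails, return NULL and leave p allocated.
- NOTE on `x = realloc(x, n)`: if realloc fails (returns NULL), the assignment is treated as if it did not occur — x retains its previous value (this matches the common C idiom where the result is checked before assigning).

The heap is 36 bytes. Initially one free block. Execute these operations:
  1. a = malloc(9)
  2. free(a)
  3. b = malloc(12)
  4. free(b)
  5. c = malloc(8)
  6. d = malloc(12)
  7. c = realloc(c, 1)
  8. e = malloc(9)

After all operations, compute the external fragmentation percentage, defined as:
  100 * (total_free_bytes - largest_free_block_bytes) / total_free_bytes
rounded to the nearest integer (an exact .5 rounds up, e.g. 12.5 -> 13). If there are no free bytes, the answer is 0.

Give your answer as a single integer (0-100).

Op 1: a = malloc(9) -> a = 0; heap: [0-8 ALLOC][9-35 FREE]
Op 2: free(a) -> (freed a); heap: [0-35 FREE]
Op 3: b = malloc(12) -> b = 0; heap: [0-11 ALLOC][12-35 FREE]
Op 4: free(b) -> (freed b); heap: [0-35 FREE]
Op 5: c = malloc(8) -> c = 0; heap: [0-7 ALLOC][8-35 FREE]
Op 6: d = malloc(12) -> d = 8; heap: [0-7 ALLOC][8-19 ALLOC][20-35 FREE]
Op 7: c = realloc(c, 1) -> c = 0; heap: [0-0 ALLOC][1-7 FREE][8-19 ALLOC][20-35 FREE]
Op 8: e = malloc(9) -> e = 20; heap: [0-0 ALLOC][1-7 FREE][8-19 ALLOC][20-28 ALLOC][29-35 FREE]
Free blocks: [7 7] total_free=14 largest=7 -> 100*(14-7)/14 = 700/14 = 50

Answer: 50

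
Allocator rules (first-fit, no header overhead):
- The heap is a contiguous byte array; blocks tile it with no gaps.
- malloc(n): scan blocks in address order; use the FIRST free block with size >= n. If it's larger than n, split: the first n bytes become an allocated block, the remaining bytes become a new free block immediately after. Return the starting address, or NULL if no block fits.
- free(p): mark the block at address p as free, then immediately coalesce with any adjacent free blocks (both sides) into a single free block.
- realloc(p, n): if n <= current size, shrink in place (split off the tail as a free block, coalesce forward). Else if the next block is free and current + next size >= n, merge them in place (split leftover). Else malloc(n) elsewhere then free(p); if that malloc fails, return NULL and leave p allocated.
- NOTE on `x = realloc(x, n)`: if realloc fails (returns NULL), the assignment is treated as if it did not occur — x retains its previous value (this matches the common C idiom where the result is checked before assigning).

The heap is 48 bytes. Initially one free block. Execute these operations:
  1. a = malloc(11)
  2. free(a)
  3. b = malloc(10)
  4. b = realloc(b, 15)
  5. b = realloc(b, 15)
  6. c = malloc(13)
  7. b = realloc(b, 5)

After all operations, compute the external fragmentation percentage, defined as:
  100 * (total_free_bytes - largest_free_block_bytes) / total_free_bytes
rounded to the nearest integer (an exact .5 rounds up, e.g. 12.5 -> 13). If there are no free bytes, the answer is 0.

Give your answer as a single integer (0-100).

Op 1: a = malloc(11) -> a = 0; heap: [0-10 ALLOC][11-47 FREE]
Op 2: free(a) -> (freed a); heap: [0-47 FREE]
Op 3: b = malloc(10) -> b = 0; heap: [0-9 ALLOC][10-47 FREE]
Op 4: b = realloc(b, 15) -> b = 0; heap: [0-14 ALLOC][15-47 FREE]
Op 5: b = realloc(b, 15) -> b = 0; heap: [0-14 ALLOC][15-47 FREE]
Op 6: c = malloc(13) -> c = 15; heap: [0-14 ALLOC][15-27 ALLOC][28-47 FREE]
Op 7: b = realloc(b, 5) -> b = 0; heap: [0-4 ALLOC][5-14 FREE][15-27 ALLOC][28-47 FREE]
Free blocks: [10 20] total_free=30 largest=20 -> 100*(30-20)/30 = 1000/30 ≈ 33.333 -> rounds to 33

Answer: 33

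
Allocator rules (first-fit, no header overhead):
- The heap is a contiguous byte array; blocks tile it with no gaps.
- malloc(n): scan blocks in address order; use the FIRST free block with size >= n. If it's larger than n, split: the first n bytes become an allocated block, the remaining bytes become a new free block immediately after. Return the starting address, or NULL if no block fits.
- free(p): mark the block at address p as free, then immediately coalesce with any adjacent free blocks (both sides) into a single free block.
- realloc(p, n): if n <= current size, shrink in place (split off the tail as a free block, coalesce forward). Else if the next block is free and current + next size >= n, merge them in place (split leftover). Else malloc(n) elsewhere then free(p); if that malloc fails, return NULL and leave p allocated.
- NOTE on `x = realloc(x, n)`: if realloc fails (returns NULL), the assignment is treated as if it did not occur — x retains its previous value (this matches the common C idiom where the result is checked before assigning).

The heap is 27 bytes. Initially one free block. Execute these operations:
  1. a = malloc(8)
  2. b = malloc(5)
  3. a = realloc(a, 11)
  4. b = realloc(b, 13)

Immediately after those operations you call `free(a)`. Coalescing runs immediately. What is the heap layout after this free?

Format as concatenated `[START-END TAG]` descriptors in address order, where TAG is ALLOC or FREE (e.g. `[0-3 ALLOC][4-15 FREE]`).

Answer: [0-7 FREE][8-12 ALLOC][13-26 FREE]

Derivation:
Op 1: a = malloc(8) -> a = 0; heap: [0-7 ALLOC][8-26 FREE]
Op 2: b = malloc(5) -> b = 8; heap: [0-7 ALLOC][8-12 ALLOC][13-26 FREE]
Op 3: a = realloc(a, 11) -> a = 13; heap: [0-7 FREE][8-12 ALLOC][13-23 ALLOC][24-26 FREE]
Op 4: b = realloc(b, 13) -> NULL (b unchanged); heap: [0-7 FREE][8-12 ALLOC][13-23 ALLOC][24-26 FREE]
free(a): a = 13 -> block [13-23 ALLOC]; mark free, coalesce with adjacent free neighbors -> [0-7 FREE][8-12 ALLOC][13-26 FREE]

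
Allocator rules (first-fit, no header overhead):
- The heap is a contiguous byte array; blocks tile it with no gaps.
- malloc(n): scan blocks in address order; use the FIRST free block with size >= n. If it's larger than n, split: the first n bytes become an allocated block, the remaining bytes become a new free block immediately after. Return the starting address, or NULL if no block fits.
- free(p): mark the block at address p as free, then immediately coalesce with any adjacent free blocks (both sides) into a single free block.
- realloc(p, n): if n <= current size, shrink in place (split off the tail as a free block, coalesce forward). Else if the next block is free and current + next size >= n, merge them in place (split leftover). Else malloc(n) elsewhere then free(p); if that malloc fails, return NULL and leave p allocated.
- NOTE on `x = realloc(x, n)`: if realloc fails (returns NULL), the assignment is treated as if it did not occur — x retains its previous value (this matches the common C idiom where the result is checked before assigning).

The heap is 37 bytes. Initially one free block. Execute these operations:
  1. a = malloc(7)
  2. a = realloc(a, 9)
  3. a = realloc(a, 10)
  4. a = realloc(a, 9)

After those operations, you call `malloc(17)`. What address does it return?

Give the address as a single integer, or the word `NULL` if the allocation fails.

Op 1: a = malloc(7) -> a = 0; heap: [0-6 ALLOC][7-36 FREE]
Op 2: a = realloc(a, 9) -> a = 0; heap: [0-8 ALLOC][9-36 FREE]
Op 3: a = realloc(a, 10) -> a = 0; heap: [0-9 ALLOC][10-36 FREE]
Op 4: a = realloc(a, 9) -> a = 0; heap: [0-8 ALLOC][9-36 FREE]
malloc(17): first-fit scan over [0-8 ALLOC][9-36 FREE] -> 9

Answer: 9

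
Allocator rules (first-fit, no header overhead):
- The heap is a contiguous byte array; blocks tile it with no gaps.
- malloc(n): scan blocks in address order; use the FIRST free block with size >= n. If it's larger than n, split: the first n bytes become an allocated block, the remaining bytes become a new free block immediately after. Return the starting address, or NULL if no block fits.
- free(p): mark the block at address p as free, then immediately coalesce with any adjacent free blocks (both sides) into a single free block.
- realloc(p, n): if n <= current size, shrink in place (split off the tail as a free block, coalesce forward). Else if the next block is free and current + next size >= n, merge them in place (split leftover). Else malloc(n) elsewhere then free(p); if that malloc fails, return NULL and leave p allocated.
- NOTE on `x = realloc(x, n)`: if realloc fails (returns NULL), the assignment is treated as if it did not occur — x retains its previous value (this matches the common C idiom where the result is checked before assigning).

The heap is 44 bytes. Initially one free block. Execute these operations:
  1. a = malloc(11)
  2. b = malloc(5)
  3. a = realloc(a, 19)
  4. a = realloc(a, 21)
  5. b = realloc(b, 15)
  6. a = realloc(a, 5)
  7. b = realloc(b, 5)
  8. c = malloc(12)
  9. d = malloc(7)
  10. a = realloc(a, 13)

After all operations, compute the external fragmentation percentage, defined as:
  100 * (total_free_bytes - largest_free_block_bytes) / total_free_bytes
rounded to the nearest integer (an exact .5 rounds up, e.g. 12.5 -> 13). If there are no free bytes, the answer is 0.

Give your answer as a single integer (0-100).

Op 1: a = malloc(11) -> a = 0; heap: [0-10 ALLOC][11-43 FREE]
Op 2: b = malloc(5) -> b = 11; heap: [0-10 ALLOC][11-15 ALLOC][16-43 FREE]
Op 3: a = realloc(a, 19) -> a = 16; heap: [0-10 FREE][11-15 ALLOC][16-34 ALLOC][35-43 FREE]
Op 4: a = realloc(a, 21) -> a = 16; heap: [0-10 FREE][11-15 ALLOC][16-36 ALLOC][37-43 FREE]
Op 5: b = realloc(b, 15) -> NULL (b unchanged); heap: [0-10 FREE][11-15 ALLOC][16-36 ALLOC][37-43 FREE]
Op 6: a = realloc(a, 5) -> a = 16; heap: [0-10 FREE][11-15 ALLOC][16-20 ALLOC][21-43 FREE]
Op 7: b = realloc(b, 5) -> b = 11; heap: [0-10 FREE][11-15 ALLOC][16-20 ALLOC][21-43 FREE]
Op 8: c = malloc(12) -> c = 21; heap: [0-10 FREE][11-15 ALLOC][16-20 ALLOC][21-32 ALLOC][33-43 FREE]
Op 9: d = malloc(7) -> d = 0; heap: [0-6 ALLOC][7-10 FREE][11-15 ALLOC][16-20 ALLOC][21-32 ALLOC][33-43 FREE]
Op 10: a = realloc(a, 13) -> NULL (a unchanged); heap: [0-6 ALLOC][7-10 FREE][11-15 ALLOC][16-20 ALLOC][21-32 ALLOC][33-43 FREE]
Free blocks: [4 11] total_free=15 largest=11 -> 100*(15-11)/15 = 400/15 ≈ 26.667 -> rounds to 27

Answer: 27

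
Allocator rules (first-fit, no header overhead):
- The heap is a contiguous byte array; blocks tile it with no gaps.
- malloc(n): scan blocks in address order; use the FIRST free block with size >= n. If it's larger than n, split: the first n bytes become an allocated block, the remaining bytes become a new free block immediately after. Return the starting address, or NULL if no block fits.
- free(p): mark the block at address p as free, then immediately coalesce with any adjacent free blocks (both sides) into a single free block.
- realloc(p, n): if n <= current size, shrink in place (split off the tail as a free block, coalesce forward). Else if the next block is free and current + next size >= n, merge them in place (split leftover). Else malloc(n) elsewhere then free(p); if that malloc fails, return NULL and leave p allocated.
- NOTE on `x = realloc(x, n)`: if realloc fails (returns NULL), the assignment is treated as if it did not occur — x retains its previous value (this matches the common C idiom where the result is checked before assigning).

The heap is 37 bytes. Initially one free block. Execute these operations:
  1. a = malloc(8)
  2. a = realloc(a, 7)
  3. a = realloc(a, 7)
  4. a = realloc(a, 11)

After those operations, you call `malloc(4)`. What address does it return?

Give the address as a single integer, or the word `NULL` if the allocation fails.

Op 1: a = malloc(8) -> a = 0; heap: [0-7 ALLOC][8-36 FREE]
Op 2: a = realloc(a, 7) -> a = 0; heap: [0-6 ALLOC][7-36 FREE]
Op 3: a = realloc(a, 7) -> a = 0; heap: [0-6 ALLOC][7-36 FREE]
Op 4: a = realloc(a, 11) -> a = 0; heap: [0-10 ALLOC][11-36 FREE]
malloc(4): first-fit scan over [0-10 ALLOC][11-36 FREE] -> 11

Answer: 11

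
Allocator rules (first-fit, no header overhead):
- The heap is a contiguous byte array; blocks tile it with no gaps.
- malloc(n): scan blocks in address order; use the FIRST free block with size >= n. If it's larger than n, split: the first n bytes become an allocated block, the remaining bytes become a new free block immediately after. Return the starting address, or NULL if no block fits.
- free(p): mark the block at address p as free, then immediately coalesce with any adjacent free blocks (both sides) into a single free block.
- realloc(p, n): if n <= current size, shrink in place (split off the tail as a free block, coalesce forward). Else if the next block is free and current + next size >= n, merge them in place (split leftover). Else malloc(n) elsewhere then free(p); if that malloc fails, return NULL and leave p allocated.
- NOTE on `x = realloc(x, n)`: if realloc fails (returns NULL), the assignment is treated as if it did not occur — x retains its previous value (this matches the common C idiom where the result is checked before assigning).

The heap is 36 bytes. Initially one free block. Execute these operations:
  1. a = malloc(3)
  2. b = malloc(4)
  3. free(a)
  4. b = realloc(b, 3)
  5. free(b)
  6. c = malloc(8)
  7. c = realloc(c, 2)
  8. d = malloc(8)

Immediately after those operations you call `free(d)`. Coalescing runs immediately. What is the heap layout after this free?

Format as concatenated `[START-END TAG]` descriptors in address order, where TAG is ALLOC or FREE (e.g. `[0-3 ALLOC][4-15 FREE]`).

Answer: [0-1 ALLOC][2-35 FREE]

Derivation:
Op 1: a = malloc(3) -> a = 0; heap: [0-2 ALLOC][3-35 FREE]
Op 2: b = malloc(4) -> b = 3; heap: [0-2 ALLOC][3-6 ALLOC][7-35 FREE]
Op 3: free(a) -> (freed a); heap: [0-2 FREE][3-6 ALLOC][7-35 FREE]
Op 4: b = realloc(b, 3) -> b = 3; heap: [0-2 FREE][3-5 ALLOC][6-35 FREE]
Op 5: free(b) -> (freed b); heap: [0-35 FREE]
Op 6: c = malloc(8) -> c = 0; heap: [0-7 ALLOC][8-35 FREE]
Op 7: c = realloc(c, 2) -> c = 0; heap: [0-1 ALLOC][2-35 FREE]
Op 8: d = malloc(8) -> d = 2; heap: [0-1 ALLOC][2-9 ALLOC][10-35 FREE]
free(d): d = 2 -> block [2-9 ALLOC]; mark free, coalesce with adjacent free neighbors -> [0-1 ALLOC][2-35 FREE]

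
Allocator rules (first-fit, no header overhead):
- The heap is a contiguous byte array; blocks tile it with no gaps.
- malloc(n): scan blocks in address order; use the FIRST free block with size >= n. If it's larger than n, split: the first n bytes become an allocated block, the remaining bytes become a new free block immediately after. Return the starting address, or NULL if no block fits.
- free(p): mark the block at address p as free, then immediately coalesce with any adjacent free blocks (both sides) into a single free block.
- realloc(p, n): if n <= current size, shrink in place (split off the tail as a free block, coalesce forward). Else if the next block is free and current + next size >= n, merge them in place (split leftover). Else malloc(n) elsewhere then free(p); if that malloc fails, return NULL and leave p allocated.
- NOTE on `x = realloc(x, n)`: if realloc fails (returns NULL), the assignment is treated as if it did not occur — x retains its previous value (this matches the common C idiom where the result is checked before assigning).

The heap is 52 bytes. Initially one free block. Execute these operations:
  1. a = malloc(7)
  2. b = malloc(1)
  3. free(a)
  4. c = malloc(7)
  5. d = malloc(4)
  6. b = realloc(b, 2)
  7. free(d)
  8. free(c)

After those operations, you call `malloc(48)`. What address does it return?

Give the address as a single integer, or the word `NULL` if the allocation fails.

Op 1: a = malloc(7) -> a = 0; heap: [0-6 ALLOC][7-51 FREE]
Op 2: b = malloc(1) -> b = 7; heap: [0-6 ALLOC][7-7 ALLOC][8-51 FREE]
Op 3: free(a) -> (freed a); heap: [0-6 FREE][7-7 ALLOC][8-51 FREE]
Op 4: c = malloc(7) -> c = 0; heap: [0-6 ALLOC][7-7 ALLOC][8-51 FREE]
Op 5: d = malloc(4) -> d = 8; heap: [0-6 ALLOC][7-7 ALLOC][8-11 ALLOC][12-51 FREE]
Op 6: b = realloc(b, 2) -> b = 12; heap: [0-6 ALLOC][7-7 FREE][8-11 ALLOC][12-13 ALLOC][14-51 FREE]
Op 7: free(d) -> (freed d); heap: [0-6 ALLOC][7-11 FREE][12-13 ALLOC][14-51 FREE]
Op 8: free(c) -> (freed c); heap: [0-11 FREE][12-13 ALLOC][14-51 FREE]
malloc(48): first-fit scan over [0-11 FREE][12-13 ALLOC][14-51 FREE] -> NULL

Answer: NULL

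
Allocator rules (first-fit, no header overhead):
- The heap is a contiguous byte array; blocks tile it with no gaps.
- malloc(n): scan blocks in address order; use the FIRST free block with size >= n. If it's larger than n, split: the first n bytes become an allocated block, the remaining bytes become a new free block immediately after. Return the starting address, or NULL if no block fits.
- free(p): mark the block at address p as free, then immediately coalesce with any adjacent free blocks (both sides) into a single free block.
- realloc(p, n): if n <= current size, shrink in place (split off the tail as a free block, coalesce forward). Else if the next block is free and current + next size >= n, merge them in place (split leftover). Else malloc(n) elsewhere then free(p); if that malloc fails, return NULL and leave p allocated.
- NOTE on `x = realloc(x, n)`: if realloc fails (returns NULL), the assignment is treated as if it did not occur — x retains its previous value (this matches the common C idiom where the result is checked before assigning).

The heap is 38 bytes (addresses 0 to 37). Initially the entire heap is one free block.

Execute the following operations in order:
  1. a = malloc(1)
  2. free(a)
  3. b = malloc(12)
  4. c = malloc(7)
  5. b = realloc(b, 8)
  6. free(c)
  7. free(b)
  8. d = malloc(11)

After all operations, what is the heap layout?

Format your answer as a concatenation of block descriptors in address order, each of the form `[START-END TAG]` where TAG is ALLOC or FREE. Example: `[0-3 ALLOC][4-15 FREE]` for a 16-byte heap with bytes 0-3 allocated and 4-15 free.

Answer: [0-10 ALLOC][11-37 FREE]

Derivation:
Op 1: a = malloc(1) -> a = 0; heap: [0-0 ALLOC][1-37 FREE]
Op 2: free(a) -> (freed a); heap: [0-37 FREE]
Op 3: b = malloc(12) -> b = 0; heap: [0-11 ALLOC][12-37 FREE]
Op 4: c = malloc(7) -> c = 12; heap: [0-11 ALLOC][12-18 ALLOC][19-37 FREE]
Op 5: b = realloc(b, 8) -> b = 0; heap: [0-7 ALLOC][8-11 FREE][12-18 ALLOC][19-37 FREE]
Op 6: free(c) -> (freed c); heap: [0-7 ALLOC][8-37 FREE]
Op 7: free(b) -> (freed b); heap: [0-37 FREE]
Op 8: d = malloc(11) -> d = 0; heap: [0-10 ALLOC][11-37 FREE]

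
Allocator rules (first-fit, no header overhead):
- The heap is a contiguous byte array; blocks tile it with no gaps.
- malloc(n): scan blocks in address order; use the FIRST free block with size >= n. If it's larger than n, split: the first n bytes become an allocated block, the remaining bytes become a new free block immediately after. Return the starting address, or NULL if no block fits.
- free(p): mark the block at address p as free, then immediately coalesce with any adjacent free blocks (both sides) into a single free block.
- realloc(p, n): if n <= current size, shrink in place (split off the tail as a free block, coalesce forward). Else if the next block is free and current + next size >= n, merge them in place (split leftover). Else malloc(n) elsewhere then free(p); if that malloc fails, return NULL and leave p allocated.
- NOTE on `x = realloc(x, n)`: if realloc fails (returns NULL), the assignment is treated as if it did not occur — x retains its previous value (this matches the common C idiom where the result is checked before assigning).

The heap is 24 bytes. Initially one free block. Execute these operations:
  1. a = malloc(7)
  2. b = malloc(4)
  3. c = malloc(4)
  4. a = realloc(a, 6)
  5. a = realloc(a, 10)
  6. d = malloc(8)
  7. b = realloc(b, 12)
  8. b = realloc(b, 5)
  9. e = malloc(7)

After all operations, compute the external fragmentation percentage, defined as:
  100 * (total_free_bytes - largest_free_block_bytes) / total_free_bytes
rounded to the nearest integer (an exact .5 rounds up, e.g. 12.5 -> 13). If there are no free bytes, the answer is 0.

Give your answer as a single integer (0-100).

Op 1: a = malloc(7) -> a = 0; heap: [0-6 ALLOC][7-23 FREE]
Op 2: b = malloc(4) -> b = 7; heap: [0-6 ALLOC][7-10 ALLOC][11-23 FREE]
Op 3: c = malloc(4) -> c = 11; heap: [0-6 ALLOC][7-10 ALLOC][11-14 ALLOC][15-23 FREE]
Op 4: a = realloc(a, 6) -> a = 0; heap: [0-5 ALLOC][6-6 FREE][7-10 ALLOC][11-14 ALLOC][15-23 FREE]
Op 5: a = realloc(a, 10) -> NULL (a unchanged); heap: [0-5 ALLOC][6-6 FREE][7-10 ALLOC][11-14 ALLOC][15-23 FREE]
Op 6: d = malloc(8) -> d = 15; heap: [0-5 ALLOC][6-6 FREE][7-10 ALLOC][11-14 ALLOC][15-22 ALLOC][23-23 FREE]
Op 7: b = realloc(b, 12) -> NULL (b unchanged); heap: [0-5 ALLOC][6-6 FREE][7-10 ALLOC][11-14 ALLOC][15-22 ALLOC][23-23 FREE]
Op 8: b = realloc(b, 5) -> NULL (b unchanged); heap: [0-5 ALLOC][6-6 FREE][7-10 ALLOC][11-14 ALLOC][15-22 ALLOC][23-23 FREE]
Op 9: e = malloc(7) -> e = NULL; heap: [0-5 ALLOC][6-6 FREE][7-10 ALLOC][11-14 ALLOC][15-22 ALLOC][23-23 FREE]
Free blocks: [1 1] total_free=2 largest=1 -> 100*(2-1)/2 = 100/2 = 50

Answer: 50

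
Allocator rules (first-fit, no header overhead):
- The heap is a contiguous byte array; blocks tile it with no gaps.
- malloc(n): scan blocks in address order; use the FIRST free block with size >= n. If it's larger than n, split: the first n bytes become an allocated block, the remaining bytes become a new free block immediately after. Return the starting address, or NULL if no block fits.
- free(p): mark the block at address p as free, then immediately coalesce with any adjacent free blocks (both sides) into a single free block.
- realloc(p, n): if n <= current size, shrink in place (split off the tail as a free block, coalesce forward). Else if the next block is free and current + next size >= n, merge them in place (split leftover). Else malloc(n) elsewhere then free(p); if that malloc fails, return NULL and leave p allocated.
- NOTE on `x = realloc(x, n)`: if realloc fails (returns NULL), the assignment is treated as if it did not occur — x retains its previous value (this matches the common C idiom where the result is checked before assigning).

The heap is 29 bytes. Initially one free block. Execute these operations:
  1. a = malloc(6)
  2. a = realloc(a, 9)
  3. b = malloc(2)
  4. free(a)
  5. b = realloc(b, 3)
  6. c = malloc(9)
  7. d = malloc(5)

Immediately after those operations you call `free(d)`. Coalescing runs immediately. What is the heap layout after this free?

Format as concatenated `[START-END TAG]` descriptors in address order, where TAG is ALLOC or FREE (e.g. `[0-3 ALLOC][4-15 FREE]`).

Op 1: a = malloc(6) -> a = 0; heap: [0-5 ALLOC][6-28 FREE]
Op 2: a = realloc(a, 9) -> a = 0; heap: [0-8 ALLOC][9-28 FREE]
Op 3: b = malloc(2) -> b = 9; heap: [0-8 ALLOC][9-10 ALLOC][11-28 FREE]
Op 4: free(a) -> (freed a); heap: [0-8 FREE][9-10 ALLOC][11-28 FREE]
Op 5: b = realloc(b, 3) -> b = 9; heap: [0-8 FREE][9-11 ALLOC][12-28 FREE]
Op 6: c = malloc(9) -> c = 0; heap: [0-8 ALLOC][9-11 ALLOC][12-28 FREE]
Op 7: d = malloc(5) -> d = 12; heap: [0-8 ALLOC][9-11 ALLOC][12-16 ALLOC][17-28 FREE]
free(d): d = 12 -> block [12-16 ALLOC]; mark free, coalesce with adjacent free neighbors -> [0-8 ALLOC][9-11 ALLOC][12-28 FREE]

Answer: [0-8 ALLOC][9-11 ALLOC][12-28 FREE]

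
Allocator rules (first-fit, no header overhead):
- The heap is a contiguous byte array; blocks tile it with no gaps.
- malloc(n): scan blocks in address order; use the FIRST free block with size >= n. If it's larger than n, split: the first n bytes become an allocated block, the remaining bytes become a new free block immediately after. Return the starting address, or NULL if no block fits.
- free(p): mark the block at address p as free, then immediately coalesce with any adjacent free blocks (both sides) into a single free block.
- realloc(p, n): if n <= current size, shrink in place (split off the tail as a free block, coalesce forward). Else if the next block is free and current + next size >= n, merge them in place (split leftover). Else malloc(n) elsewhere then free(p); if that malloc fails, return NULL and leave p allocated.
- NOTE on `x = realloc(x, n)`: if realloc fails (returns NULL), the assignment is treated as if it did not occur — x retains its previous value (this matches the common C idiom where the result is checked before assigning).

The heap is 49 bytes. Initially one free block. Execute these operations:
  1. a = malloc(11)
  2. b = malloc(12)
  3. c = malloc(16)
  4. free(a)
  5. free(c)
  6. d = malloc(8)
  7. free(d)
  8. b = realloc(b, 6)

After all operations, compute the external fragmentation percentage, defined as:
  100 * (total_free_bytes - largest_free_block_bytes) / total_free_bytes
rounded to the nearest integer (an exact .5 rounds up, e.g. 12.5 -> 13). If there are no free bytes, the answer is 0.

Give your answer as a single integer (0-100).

Op 1: a = malloc(11) -> a = 0; heap: [0-10 ALLOC][11-48 FREE]
Op 2: b = malloc(12) -> b = 11; heap: [0-10 ALLOC][11-22 ALLOC][23-48 FREE]
Op 3: c = malloc(16) -> c = 23; heap: [0-10 ALLOC][11-22 ALLOC][23-38 ALLOC][39-48 FREE]
Op 4: free(a) -> (freed a); heap: [0-10 FREE][11-22 ALLOC][23-38 ALLOC][39-48 FREE]
Op 5: free(c) -> (freed c); heap: [0-10 FREE][11-22 ALLOC][23-48 FREE]
Op 6: d = malloc(8) -> d = 0; heap: [0-7 ALLOC][8-10 FREE][11-22 ALLOC][23-48 FREE]
Op 7: free(d) -> (freed d); heap: [0-10 FREE][11-22 ALLOC][23-48 FREE]
Op 8: b = realloc(b, 6) -> b = 11; heap: [0-10 FREE][11-16 ALLOC][17-48 FREE]
Free blocks: [11 32] total_free=43 largest=32 -> 100*(43-32)/43 = 1100/43 ≈ 25.581 -> rounds to 26

Answer: 26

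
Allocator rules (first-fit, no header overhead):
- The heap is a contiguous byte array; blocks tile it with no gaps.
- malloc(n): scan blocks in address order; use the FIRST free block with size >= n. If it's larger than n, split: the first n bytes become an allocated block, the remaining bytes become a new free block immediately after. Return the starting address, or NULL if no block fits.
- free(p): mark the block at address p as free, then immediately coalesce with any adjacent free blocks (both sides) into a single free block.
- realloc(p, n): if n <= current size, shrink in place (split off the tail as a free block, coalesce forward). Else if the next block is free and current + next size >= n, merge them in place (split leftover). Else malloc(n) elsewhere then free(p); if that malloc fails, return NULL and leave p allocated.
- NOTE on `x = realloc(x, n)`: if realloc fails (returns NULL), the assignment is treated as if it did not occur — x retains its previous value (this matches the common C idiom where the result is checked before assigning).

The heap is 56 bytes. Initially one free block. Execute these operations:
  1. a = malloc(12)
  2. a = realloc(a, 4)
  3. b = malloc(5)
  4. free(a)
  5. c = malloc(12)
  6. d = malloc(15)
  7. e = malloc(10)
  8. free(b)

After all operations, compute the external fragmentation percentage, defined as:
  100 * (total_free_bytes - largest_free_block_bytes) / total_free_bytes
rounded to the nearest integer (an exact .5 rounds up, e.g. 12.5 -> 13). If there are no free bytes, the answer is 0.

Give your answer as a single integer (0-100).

Op 1: a = malloc(12) -> a = 0; heap: [0-11 ALLOC][12-55 FREE]
Op 2: a = realloc(a, 4) -> a = 0; heap: [0-3 ALLOC][4-55 FREE]
Op 3: b = malloc(5) -> b = 4; heap: [0-3 ALLOC][4-8 ALLOC][9-55 FREE]
Op 4: free(a) -> (freed a); heap: [0-3 FREE][4-8 ALLOC][9-55 FREE]
Op 5: c = malloc(12) -> c = 9; heap: [0-3 FREE][4-8 ALLOC][9-20 ALLOC][21-55 FREE]
Op 6: d = malloc(15) -> d = 21; heap: [0-3 FREE][4-8 ALLOC][9-20 ALLOC][21-35 ALLOC][36-55 FREE]
Op 7: e = malloc(10) -> e = 36; heap: [0-3 FREE][4-8 ALLOC][9-20 ALLOC][21-35 ALLOC][36-45 ALLOC][46-55 FREE]
Op 8: free(b) -> (freed b); heap: [0-8 FREE][9-20 ALLOC][21-35 ALLOC][36-45 ALLOC][46-55 FREE]
Free blocks: [9 10] total_free=19 largest=10 -> 100*(19-10)/19 = 900/19 ≈ 47.368 -> rounds to 47

Answer: 47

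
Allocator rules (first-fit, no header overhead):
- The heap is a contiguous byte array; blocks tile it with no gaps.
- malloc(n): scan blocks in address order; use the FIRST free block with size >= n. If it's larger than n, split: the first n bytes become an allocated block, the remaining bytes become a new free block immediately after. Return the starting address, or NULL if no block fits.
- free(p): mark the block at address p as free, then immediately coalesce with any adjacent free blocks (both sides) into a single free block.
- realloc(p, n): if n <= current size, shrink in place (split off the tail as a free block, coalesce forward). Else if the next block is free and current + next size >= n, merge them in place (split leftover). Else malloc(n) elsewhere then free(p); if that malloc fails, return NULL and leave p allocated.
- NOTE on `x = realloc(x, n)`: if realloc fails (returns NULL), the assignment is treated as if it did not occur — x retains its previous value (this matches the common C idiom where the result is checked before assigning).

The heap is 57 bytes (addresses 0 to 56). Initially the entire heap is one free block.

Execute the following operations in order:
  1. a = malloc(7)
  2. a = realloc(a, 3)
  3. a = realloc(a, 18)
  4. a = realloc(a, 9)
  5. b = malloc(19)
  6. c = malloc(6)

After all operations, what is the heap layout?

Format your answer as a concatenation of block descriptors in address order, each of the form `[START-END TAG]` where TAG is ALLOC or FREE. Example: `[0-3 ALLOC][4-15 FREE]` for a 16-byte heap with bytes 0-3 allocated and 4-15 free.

Answer: [0-8 ALLOC][9-27 ALLOC][28-33 ALLOC][34-56 FREE]

Derivation:
Op 1: a = malloc(7) -> a = 0; heap: [0-6 ALLOC][7-56 FREE]
Op 2: a = realloc(a, 3) -> a = 0; heap: [0-2 ALLOC][3-56 FREE]
Op 3: a = realloc(a, 18) -> a = 0; heap: [0-17 ALLOC][18-56 FREE]
Op 4: a = realloc(a, 9) -> a = 0; heap: [0-8 ALLOC][9-56 FREE]
Op 5: b = malloc(19) -> b = 9; heap: [0-8 ALLOC][9-27 ALLOC][28-56 FREE]
Op 6: c = malloc(6) -> c = 28; heap: [0-8 ALLOC][9-27 ALLOC][28-33 ALLOC][34-56 FREE]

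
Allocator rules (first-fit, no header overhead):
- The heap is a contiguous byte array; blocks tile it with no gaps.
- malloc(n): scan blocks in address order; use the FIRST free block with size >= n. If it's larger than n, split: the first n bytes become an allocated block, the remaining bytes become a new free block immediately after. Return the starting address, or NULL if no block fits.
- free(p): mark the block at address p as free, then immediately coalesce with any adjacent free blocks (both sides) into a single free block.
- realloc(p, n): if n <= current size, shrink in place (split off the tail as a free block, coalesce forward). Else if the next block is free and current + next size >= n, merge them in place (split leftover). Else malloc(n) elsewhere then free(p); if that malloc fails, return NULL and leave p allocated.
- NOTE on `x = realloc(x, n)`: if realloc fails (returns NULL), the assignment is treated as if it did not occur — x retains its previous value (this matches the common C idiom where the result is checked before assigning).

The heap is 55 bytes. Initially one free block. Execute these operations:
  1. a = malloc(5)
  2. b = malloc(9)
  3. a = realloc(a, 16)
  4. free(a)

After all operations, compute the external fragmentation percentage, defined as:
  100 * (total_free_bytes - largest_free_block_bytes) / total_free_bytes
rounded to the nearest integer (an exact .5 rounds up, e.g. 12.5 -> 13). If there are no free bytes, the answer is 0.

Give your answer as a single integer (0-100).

Answer: 11

Derivation:
Op 1: a = malloc(5) -> a = 0; heap: [0-4 ALLOC][5-54 FREE]
Op 2: b = malloc(9) -> b = 5; heap: [0-4 ALLOC][5-13 ALLOC][14-54 FREE]
Op 3: a = realloc(a, 16) -> a = 14; heap: [0-4 FREE][5-13 ALLOC][14-29 ALLOC][30-54 FREE]
Op 4: free(a) -> (freed a); heap: [0-4 FREE][5-13 ALLOC][14-54 FREE]
Free blocks: [5 41] total_free=46 largest=41 -> 100*(46-41)/46 = 500/46 ≈ 10.870 -> rounds to 11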